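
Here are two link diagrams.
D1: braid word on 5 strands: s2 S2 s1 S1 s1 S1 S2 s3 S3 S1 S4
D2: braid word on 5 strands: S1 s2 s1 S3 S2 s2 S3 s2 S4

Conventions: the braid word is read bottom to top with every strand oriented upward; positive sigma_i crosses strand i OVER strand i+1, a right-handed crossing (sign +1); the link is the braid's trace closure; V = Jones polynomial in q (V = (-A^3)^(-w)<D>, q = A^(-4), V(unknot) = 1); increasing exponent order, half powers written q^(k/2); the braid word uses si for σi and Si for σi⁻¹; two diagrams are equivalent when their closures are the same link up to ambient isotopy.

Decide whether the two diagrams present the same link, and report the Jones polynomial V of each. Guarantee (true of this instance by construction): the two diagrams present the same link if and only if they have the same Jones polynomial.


equivalent: no
D1 (bracket A^-11 + A^-7; 11 crossings at w = -3): V = -q^(-1/2) - q^(1/2)
D2 (bracket A^-1 + A^7; 9 crossings at w = -1): V = -q^(-5/2) - q^(-1/2)
key observation: V(q) takes 2 values over 2 diagrams, fixing the grouping


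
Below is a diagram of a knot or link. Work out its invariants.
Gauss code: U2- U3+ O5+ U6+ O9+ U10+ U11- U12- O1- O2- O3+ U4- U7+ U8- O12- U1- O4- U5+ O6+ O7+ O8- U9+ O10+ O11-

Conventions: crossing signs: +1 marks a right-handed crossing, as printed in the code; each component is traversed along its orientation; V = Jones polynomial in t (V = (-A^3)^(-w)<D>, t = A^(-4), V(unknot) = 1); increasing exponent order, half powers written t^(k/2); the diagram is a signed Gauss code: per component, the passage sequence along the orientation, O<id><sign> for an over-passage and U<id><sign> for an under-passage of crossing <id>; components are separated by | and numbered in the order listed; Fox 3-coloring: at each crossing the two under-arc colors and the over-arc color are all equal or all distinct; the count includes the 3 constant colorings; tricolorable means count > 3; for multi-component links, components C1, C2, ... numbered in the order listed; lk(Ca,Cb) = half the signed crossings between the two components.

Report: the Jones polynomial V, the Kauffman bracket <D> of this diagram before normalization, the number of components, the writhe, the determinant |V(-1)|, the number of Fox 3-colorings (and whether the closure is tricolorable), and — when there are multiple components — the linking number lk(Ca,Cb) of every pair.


Jones polynomial: V(t) = -t^-3 + t^-2 - t^-1 + 3 - t + t^2 - t^3
<D> = -A^-12 + A^-8 - A^-4 + 3 - A^4 + A^8 - A^12; writhe 0
components 1, writhe 0 (12 crossings)
3-colorings: 27 of 3^12, det 9 — tricolorable
note: det 9 = |V(-1)|; divisible by 3, so tricolorable


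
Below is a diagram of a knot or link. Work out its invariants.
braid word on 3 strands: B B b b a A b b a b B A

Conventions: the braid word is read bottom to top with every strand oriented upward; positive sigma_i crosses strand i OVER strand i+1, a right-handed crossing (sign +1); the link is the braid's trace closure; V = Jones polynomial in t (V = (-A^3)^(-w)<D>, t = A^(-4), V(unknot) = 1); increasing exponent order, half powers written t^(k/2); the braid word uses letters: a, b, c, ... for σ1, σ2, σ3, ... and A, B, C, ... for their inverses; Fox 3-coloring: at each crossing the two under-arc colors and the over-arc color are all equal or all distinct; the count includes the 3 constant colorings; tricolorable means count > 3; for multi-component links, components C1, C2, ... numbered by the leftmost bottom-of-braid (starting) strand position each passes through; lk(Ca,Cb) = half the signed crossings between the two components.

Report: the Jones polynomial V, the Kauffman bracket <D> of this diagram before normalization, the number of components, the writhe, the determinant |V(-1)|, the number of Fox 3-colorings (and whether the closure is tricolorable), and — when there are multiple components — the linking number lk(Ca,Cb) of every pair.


V(t) = 1 + t + t^2 + t^3
bracket: A^-6 + A^-2 + A^2 + A^6, w = +2
3 components, writhe +2, over 12 crossings
lk(C1,C2) = 0
linking number lk(C1,C3) = 0
lk(C2,C3): +1
det 0, colorings 9 of 3^13 — tricolorable
observation: w = +2 shifts under R1 moves; the (-A^3)^(-2) factor cancels that in V


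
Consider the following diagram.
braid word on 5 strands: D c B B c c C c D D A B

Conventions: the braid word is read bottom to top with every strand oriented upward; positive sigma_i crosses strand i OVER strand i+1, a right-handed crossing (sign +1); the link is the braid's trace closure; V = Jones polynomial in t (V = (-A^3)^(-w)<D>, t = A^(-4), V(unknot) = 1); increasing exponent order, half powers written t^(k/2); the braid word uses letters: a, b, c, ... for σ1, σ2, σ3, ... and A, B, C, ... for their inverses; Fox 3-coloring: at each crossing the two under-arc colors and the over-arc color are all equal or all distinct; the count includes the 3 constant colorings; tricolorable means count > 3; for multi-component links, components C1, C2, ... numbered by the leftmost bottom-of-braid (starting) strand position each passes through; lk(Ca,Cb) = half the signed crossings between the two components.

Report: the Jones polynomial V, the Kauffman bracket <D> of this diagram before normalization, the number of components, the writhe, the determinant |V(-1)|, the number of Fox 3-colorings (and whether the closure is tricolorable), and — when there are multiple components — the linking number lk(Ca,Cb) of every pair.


Jones polynomial: V(t) = t^-7 - 3t^-6 + 4t^-5 - 6t^-4 + 7t^-3 - 6t^-2 + 6t^-1 - 3 + 2t - t^2
<D> = -A^-20 + 2A^-16 - 3A^-12 + 6A^-8 - 6A^-4 + 7 - 6A^4 + 4A^8 - 3A^12 + A^16; writhe -4
components 1, writhe -4 (12 crossings)
3-colorings: 9 of 3^12, det 39 — tricolorable
note: det 39 = |V(-1)|; divisible by 3, so tricolorable


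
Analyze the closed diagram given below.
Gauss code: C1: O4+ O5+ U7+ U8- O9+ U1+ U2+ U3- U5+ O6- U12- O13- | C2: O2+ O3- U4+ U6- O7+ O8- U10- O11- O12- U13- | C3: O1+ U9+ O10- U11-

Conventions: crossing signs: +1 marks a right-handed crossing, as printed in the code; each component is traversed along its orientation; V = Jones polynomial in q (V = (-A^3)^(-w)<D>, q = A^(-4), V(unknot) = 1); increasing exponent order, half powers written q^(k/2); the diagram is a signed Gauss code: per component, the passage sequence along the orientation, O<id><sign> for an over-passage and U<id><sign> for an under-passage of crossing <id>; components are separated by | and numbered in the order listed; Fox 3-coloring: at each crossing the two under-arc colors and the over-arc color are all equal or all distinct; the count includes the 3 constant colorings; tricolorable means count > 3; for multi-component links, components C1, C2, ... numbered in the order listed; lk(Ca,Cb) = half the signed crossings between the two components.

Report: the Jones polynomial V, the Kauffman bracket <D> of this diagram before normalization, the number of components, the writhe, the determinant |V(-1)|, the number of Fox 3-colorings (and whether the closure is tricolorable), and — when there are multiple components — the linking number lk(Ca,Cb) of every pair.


V(q) = q^-4 + q^-2 + 2
bracket: -2A^-3 - A^5 - A^13, w = -1
3 components, writhe -1, over 13 crossings
lk(C1,C2) = -1
linking number lk(C1,C3) = +1
lk(C2,C3): -1
det 4, colorings 3 of 3^13 — not tricolorable
observation: the 3 component pairs carry total linking -1


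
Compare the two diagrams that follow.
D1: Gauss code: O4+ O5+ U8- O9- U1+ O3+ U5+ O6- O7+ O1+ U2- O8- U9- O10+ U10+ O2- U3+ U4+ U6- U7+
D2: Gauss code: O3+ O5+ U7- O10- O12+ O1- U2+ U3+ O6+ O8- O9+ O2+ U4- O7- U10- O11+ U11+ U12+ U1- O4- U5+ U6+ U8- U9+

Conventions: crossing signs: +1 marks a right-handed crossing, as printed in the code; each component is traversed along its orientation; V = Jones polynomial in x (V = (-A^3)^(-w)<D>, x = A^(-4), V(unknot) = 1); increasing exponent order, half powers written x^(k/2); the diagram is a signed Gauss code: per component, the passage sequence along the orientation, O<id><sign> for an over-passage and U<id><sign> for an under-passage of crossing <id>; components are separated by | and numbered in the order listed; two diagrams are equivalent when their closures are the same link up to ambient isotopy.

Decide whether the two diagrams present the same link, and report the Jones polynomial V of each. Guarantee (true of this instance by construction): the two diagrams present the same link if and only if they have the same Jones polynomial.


equivalent: yes
V(D1) = -x^-3 + 2x^-2 - 2x^-1 + 3 - 2x + 2x^2 - x^3  (w +2, c 10, <D> = -A^-6 + 2A^-2 - 2A^2 + 3A^6 - 2A^10 + 2A^14 - A^18)
V(D2) = -x^-3 + 2x^-2 - 2x^-1 + 3 - 2x + 2x^2 - x^3  [12 crossings, <D> = -A^-6 + 2A^-2 - 2A^2 + 3A^6 - 2A^10 + 2A^14 - A^18, w = +2]
key observation: all 2 diagrams share one V(x), hence one class


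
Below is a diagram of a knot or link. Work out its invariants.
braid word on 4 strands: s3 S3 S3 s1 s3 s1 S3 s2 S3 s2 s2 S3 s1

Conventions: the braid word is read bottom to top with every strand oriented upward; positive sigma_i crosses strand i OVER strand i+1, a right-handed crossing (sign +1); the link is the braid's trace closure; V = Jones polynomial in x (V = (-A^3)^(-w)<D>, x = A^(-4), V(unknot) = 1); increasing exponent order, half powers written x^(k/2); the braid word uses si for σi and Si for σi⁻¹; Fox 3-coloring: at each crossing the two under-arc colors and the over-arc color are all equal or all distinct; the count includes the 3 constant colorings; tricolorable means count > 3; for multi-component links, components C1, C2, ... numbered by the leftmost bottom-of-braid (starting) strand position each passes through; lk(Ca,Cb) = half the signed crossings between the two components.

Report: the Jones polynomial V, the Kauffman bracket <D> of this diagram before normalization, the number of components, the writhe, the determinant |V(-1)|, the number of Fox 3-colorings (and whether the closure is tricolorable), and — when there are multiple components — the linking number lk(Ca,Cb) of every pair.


Jones polynomial: V(x) = -x^-2 + 2x^-1 - 3 + 6x - 6x^2 + 7x^3 - 6x^4 + 4x^5 - 3x^6 + x^7
<D> = -A^-19 + 3A^-15 - 4A^-11 + 6A^-7 - 7A^-3 + 6A - 6A^5 + 3A^9 - 2A^13 + A^17; writhe +3
components 1, writhe +3 (13 crossings)
3-colorings: 9 of 3^13, det 39 — tricolorable
note: w = +3 (over 13 crossings) is diagram-only; (-A^3)^(-3) removes it from V


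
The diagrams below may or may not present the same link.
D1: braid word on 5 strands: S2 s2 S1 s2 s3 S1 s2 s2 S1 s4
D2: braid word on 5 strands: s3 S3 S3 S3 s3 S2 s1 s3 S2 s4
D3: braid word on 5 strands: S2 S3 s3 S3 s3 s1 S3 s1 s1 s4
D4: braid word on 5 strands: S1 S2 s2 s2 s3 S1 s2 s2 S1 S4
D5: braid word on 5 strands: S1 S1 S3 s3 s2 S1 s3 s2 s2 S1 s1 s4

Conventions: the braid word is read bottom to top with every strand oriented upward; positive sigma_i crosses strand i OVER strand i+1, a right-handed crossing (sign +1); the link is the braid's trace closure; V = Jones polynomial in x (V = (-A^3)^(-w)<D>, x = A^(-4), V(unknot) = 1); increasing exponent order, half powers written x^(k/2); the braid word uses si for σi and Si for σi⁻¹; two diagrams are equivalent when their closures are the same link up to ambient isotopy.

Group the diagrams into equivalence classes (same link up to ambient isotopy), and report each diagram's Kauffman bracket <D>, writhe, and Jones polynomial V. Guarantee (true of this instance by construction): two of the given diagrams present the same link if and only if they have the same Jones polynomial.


equivalence classes: {D1, D4, D5} | {D2} | {D3}
D1 (bracket -A^-6 + 2A^-2 - 2A^2 + 3A^6 - 2A^10 + 2A^14 - A^18; 10 crossings at w = +2): V = -x^-3 + 2x^-2 - 2x^-1 + 3 - 2x + 2x^2 - x^3
V(D2) = 1  [10 crossings, <D> = 1, w = 0]
V(D3) = x + x^3 - x^4  (w +2, c 10, <D> = -A^-10 + A^-6 + A^2)
D4 (bracket -A^-12 + 2A^-8 - 2A^-4 + 3 - 2A^4 + 2A^8 - A^12; 10 crossings at w = 0): V = -x^-3 + 2x^-2 - 2x^-1 + 3 - 2x + 2x^2 - x^3
V(D5) = -x^-3 + 2x^-2 - 2x^-1 + 3 - 2x + 2x^2 - x^3  (w +2, c 12, <D> = -A^-6 + 2A^-2 - 2A^2 + 3A^6 - 2A^10 + 2A^14 - A^18)
key observation: 3 values of V(x) split the 5 diagrams


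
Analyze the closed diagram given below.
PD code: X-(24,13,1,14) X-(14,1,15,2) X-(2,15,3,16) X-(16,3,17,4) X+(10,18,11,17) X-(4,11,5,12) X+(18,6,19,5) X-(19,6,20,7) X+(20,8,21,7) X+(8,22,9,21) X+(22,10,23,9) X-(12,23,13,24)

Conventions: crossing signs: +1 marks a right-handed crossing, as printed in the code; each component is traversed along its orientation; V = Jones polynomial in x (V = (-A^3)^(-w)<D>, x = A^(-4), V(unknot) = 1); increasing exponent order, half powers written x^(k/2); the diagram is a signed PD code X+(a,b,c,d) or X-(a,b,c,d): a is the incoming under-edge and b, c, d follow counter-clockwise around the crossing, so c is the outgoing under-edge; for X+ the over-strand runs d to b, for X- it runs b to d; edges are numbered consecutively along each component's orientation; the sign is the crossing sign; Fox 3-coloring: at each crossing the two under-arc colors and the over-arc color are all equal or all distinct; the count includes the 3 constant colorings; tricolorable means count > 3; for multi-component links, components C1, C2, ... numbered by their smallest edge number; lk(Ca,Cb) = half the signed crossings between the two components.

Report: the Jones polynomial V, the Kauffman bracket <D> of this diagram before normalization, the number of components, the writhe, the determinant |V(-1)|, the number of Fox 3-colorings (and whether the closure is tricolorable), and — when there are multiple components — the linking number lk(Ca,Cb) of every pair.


V = x^-7 - 2x^-6 + 3x^-5 - 5x^-4 + 6x^-3 - 6x^-2 + 6x^-1 - 4 + 3x - 2x^2 + x^3
<D> = A^-18 - 2A^-14 + 3A^-10 - 4A^-6 + 6A^-2 - 6A^2 + 6A^6 - 5A^10 + 3A^14 - 2A^18 + A^22 (w = -2)
1 component over 12 crossings, w = -2
9 Fox colorings among 3^12, |V(-1)| = 39: tricolorable
why: det 39 = |V(-1)|; divisible by 3, so tricolorable


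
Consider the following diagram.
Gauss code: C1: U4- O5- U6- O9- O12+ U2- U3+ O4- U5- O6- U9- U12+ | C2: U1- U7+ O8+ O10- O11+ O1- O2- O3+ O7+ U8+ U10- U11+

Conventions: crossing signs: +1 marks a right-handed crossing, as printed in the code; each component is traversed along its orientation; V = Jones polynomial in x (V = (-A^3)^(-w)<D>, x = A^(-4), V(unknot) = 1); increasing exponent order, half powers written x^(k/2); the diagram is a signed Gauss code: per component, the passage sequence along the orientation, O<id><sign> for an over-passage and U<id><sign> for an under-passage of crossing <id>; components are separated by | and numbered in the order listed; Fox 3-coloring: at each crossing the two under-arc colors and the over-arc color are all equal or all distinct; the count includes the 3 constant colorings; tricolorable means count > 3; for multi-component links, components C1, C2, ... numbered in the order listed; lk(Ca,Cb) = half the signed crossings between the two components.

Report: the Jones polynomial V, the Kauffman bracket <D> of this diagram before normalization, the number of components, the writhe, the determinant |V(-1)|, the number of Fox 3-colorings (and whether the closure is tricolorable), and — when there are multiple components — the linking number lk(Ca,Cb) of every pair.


Jones polynomial: V(x) = x^(-9/2) - x^(-5/2) - x^(-3/2) - x^(-1/2)
<D> = -A^-4 - 1 - A^4 + A^12; writhe -2
components 2, writhe -2 (12 crossings)
linking number lk(C1,C2) = 0
3-colorings: 27 of 3^12, det 0 — tricolorable
note: every pair of the 2 components has lk = 0


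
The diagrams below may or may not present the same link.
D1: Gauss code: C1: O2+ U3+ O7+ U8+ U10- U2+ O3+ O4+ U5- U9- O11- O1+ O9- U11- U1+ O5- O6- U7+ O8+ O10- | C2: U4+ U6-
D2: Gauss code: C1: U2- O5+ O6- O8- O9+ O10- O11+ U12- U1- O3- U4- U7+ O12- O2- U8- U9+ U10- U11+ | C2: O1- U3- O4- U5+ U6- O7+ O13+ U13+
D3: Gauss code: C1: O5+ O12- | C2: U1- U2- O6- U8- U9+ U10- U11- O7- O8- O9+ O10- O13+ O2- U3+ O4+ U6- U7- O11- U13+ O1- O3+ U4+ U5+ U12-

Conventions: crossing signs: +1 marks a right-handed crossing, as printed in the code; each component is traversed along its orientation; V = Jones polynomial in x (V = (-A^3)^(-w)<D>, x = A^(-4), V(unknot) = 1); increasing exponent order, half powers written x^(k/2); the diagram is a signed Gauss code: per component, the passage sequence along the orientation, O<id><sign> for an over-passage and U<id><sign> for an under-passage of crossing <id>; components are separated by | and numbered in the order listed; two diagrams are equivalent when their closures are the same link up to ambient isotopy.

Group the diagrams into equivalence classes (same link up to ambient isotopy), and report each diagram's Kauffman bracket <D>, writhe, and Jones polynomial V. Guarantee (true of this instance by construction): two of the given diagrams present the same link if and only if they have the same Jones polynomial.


equivalence classes: {D1} | {D2} | {D3}
D1 (bracket -A^-15 + A^-7 + A^-3 + A; 11 crossings at w = +1): V = -x^(1/2) - x^(3/2) - x^(5/2) + x^(9/2)
D2 (bracket A^-7 + A; 13 crossings at w = -3): V = -x^(-5/2) - x^(-1/2)
D3 (bracket A^-11 + A^-7; 13 crossings at w = -3): V = -x^(-1/2) - x^(1/2)
key observation: comparing 3 Jones polynomials yields 3 groups


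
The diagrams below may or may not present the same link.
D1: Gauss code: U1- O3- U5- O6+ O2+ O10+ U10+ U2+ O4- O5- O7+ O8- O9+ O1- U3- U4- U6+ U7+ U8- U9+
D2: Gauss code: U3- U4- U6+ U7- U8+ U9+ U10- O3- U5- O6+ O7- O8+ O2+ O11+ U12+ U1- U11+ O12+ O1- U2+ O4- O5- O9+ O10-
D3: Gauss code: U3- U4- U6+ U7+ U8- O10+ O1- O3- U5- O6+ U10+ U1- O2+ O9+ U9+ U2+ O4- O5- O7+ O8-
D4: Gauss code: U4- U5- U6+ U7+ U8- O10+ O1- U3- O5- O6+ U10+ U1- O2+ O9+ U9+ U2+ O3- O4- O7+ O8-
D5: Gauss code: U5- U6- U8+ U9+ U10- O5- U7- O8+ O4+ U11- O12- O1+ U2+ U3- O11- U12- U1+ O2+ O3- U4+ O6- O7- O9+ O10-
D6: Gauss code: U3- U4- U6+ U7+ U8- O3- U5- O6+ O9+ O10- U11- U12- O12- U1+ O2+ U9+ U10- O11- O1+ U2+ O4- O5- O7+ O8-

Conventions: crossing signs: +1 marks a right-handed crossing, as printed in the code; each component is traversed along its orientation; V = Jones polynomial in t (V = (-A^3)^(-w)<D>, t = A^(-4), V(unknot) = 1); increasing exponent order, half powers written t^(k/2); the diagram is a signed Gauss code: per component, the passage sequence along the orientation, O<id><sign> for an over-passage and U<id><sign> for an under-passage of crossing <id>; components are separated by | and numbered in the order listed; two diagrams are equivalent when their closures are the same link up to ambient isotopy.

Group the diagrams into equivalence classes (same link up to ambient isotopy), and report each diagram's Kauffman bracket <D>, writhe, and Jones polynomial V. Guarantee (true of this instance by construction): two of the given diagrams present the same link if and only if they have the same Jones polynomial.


grouping into links: {D1, D2, D3, D4, D5, D6}
V(D1) = 1  (w 0, c 10, <D> = 1)
D2 (bracket 1; 12 crossings at w = 0): V = 1
V(D3) = 1  (w 0, c 10, <D> = 1)
D4 (bracket 1; 10 crossings at w = 0): V = 1
V(D5) = 1  (w -2, c 12, <D> = A^-6)
D6 (bracket A^-6; 12 crossings at w = -2): V = 1
why: all 6 diagrams share one V(t), hence one class


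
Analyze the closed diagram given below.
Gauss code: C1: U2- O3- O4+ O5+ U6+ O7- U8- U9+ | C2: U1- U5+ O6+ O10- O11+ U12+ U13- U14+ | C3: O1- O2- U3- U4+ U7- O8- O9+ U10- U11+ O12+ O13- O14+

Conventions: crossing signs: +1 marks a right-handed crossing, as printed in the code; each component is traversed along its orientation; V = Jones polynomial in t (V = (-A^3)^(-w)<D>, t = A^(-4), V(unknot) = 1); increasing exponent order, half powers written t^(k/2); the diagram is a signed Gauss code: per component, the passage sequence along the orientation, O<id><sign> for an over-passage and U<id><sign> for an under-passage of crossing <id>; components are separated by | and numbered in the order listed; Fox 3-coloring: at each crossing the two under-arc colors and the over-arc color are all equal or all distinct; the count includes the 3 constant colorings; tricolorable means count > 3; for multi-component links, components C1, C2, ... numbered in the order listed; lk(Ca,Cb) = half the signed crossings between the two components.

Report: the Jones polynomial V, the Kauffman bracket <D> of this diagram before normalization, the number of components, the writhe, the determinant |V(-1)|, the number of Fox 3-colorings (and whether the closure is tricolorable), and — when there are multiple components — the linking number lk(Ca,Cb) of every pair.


V(t) = t^-2 + 2 + t^2
bracket: A^-8 + 2 + A^8, w = 0
3 components, writhe 0, over 14 crossings
lk(C1,C2) = +1
linking number lk(C1,C3) = -1
lk(C2,C3): 0
det 4, colorings 3 of 3^14 — not tricolorable
observation: w = 0 shifts under R1 moves; the (-A^3)^(0) factor cancels that in V


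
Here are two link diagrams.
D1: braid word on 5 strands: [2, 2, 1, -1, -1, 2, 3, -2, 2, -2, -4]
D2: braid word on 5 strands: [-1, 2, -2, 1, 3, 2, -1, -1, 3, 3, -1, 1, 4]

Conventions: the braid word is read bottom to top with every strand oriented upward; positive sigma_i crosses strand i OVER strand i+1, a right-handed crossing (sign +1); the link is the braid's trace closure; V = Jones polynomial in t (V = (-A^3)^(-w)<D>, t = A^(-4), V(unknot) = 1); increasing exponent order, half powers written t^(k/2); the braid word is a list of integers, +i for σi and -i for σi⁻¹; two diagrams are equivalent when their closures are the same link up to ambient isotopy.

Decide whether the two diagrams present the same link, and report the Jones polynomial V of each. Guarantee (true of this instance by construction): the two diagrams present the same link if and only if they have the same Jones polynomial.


equivalent: no
V(D1) = -t^(1/2) - t^(5/2)  (w +1, c 11, <D> = A^-7 + A)
D2 (bracket -A^-5 + A^-1 - A^3 + 2A^7 + A^15; 13 crossings at w = +3): V = -t^(-3/2) - 2t^(1/2) + t^(3/2) - t^(5/2) + t^(7/2)
why: 2 values of V(t) split the 2 diagrams


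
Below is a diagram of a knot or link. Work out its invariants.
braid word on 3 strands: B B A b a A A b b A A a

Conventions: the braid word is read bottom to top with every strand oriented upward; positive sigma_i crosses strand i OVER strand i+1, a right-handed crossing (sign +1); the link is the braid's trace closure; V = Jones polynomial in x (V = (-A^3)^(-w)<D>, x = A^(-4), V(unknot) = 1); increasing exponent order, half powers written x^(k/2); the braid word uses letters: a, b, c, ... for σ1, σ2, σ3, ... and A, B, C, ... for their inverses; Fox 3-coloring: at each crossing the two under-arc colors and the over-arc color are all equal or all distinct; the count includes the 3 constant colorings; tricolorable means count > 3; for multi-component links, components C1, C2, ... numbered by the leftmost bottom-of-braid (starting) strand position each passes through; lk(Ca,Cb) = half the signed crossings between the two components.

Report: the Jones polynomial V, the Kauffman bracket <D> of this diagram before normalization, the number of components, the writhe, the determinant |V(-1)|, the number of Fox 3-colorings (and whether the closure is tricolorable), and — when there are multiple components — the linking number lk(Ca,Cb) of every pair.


V(x) = -x^-5 + x^-4 - x^-3 + 2x^-2 - x^-1 + 2 - x
bracket: -A^-10 + 2A^-6 - A^-2 + 2A^2 - A^6 + A^10 - A^14, w = -2
1 component, writhe -2, over 12 crossings
det 9, colorings 9 of 3^12 — tricolorable
observation: w = -2 shifts under R1 moves; the (-A^3)^(2) factor cancels that in V


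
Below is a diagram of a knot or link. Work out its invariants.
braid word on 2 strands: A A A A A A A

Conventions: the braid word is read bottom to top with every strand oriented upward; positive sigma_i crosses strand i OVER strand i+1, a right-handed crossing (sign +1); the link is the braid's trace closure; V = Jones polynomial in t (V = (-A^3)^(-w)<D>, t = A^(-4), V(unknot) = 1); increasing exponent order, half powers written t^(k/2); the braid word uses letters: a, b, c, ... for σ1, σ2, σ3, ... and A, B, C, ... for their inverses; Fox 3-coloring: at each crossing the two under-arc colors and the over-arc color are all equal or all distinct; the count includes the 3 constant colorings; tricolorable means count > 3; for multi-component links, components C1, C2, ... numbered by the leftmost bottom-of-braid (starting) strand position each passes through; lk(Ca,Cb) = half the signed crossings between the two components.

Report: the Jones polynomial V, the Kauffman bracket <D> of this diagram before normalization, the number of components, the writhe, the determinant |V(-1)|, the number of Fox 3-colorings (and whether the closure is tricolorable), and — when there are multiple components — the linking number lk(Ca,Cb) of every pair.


V = -t^-10 + t^-9 - t^-8 + t^-7 - t^-6 + t^-5 + t^-3
<D> = -A^-9 - A^-1 + A^3 - A^7 + A^11 - A^15 + A^19 (w = -7)
1 component over 7 crossings, w = -7
3 Fox colorings among 3^7, |V(-1)| = 7: not tricolorable
why: det 7 = |V(-1)|; not divisible by 3, so not tricolorable


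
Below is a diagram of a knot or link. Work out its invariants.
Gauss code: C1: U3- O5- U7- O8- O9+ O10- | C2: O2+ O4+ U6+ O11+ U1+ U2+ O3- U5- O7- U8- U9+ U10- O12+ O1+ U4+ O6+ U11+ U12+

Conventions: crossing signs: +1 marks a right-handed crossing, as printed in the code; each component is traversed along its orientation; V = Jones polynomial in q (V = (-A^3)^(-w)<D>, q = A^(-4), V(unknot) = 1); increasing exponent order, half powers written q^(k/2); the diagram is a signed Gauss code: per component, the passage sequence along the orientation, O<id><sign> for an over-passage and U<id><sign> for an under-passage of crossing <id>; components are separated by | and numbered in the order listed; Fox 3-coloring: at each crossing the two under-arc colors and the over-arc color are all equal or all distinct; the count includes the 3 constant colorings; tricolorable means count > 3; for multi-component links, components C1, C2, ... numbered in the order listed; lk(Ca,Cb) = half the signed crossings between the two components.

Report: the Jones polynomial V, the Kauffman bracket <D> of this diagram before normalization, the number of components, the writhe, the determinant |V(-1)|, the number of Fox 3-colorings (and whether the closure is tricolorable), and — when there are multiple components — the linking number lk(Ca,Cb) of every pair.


V(q) = -q^(-7/2) + q^(-5/2) - 2q^(-3/2) + 2q^(-1/2) - 4q^(1/2) + 3q^(3/2) - 3q^(5/2) + 2q^(7/2) - q^(9/2) + q^(11/2)
bracket: A^-16 - A^-12 + 2A^-8 - 3A^-4 + 3 - 4A^4 + 2A^8 - 2A^12 + A^16 - A^20, w = +2
2 components, writhe +2, over 12 crossings
lk(C1,C2) = -2
det 20, colorings 3 of 3^12 — not tricolorable
observation: w = +2 shifts under R1 moves; the (-A^3)^(-2) factor cancels that in V


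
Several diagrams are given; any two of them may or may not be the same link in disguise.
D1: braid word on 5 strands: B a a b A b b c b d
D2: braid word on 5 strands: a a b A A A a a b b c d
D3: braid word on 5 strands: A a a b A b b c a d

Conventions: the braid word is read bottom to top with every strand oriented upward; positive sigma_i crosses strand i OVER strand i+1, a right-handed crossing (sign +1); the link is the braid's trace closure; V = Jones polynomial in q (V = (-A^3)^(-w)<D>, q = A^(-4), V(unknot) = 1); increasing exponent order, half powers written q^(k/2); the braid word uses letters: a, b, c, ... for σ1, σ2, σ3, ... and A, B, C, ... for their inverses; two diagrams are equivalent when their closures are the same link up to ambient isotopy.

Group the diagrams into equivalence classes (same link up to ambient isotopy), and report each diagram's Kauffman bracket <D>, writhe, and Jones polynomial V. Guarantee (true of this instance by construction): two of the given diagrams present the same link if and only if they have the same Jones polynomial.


classes: {D1, D2, D3}
V(D1) = q - q^2 + 2q^3 - q^4 + q^5 - q^6  [10 crossings, <D> = -A^-6 + A^-2 - A^2 + 2A^6 - A^10 + A^14, w = +6]
V(D2) = q - q^2 + 2q^3 - q^4 + q^5 - q^6  (w +6, c 12, <D> = -A^-6 + A^-2 - A^2 + 2A^6 - A^10 + A^14)
D3 (bracket -A^-6 + A^-2 - A^2 + 2A^6 - A^10 + A^14; 10 crossings at w = +6): V = q - q^2 + 2q^3 - q^4 + q^5 - q^6
note: one V(q) for all 3 diagrams — one class (guaranteed)


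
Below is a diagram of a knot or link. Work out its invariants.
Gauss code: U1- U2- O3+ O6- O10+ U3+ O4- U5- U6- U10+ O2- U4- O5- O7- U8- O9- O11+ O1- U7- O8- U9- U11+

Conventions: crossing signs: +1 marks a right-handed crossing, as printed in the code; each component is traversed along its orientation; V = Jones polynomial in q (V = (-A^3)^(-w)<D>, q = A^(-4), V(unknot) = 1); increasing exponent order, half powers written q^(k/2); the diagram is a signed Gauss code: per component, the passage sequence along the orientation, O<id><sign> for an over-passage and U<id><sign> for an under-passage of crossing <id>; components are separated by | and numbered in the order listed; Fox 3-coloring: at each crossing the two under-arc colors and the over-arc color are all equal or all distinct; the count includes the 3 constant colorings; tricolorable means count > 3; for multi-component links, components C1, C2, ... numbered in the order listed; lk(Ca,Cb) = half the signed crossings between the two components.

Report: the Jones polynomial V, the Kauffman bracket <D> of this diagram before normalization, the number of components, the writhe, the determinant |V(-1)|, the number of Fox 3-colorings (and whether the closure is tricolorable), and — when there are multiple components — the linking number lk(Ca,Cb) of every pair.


V(q) = q^-8 - 2q^-7 + q^-6 - 2q^-5 + 2q^-4 + q^-2
bracket: -A^-7 - 2A + 2A^5 - A^9 + 2A^13 - A^17, w = -5
1 component, writhe -5, over 11 crossings
det 9, colorings 27 of 3^11 — tricolorable
observation: V spans 6 powers of q: at least 6 crossings in any diagram


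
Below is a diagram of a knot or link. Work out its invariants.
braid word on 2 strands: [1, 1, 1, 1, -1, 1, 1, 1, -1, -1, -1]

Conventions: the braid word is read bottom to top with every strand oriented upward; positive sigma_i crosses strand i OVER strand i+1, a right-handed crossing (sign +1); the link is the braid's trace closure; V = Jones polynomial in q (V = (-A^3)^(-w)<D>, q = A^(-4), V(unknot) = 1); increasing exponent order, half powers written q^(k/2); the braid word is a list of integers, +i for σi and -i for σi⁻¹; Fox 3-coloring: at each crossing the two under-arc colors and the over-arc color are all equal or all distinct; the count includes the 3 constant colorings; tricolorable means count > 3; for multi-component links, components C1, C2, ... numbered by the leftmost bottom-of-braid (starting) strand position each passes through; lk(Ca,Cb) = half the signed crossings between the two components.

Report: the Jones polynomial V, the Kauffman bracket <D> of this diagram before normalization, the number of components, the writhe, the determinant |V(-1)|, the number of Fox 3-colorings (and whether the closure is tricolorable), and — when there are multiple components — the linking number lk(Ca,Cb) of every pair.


V(q) = q + q^3 - q^4
bracket: A^-7 - A^-3 - A^5, w = +3
1 component, writhe +3, over 11 crossings
det 3, colorings 9 of 3^11 — tricolorable
observation: the word shrinks to σ1 σ1 σ1 after cancelling


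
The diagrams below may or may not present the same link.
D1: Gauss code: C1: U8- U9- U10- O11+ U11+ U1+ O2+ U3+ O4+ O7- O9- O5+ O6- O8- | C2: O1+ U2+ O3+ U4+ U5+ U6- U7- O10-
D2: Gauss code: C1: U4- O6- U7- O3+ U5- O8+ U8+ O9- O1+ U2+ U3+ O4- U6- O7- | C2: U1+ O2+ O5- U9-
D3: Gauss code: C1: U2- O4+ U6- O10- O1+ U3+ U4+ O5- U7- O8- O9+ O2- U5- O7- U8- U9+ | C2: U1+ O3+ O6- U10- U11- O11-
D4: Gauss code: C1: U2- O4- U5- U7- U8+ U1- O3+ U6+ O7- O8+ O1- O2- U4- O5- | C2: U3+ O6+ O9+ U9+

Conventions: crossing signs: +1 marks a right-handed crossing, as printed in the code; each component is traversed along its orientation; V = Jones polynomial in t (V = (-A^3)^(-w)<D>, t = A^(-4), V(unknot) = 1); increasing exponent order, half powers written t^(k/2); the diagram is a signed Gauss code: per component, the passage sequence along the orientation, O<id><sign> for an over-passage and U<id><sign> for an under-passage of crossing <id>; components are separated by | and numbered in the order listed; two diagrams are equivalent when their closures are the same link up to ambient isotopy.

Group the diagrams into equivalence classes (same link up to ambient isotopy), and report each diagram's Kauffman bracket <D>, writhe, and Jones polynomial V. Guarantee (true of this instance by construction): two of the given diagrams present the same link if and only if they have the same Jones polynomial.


grouping into links: {D1} | {D2, D3} | {D4}
V(D1) = -t^(1/2) - t^(5/2)  (w +1, c 11, <D> = A^-7 + A)
V(D2) = t^(-9/2) - t^(-5/2) - t^(-3/2) - t^(-1/2)  [9 crossings, <D> = A^-1 + A^3 + A^7 - A^15, w = -1]
V(D3) = t^(-9/2) - t^(-5/2) - t^(-3/2) - t^(-1/2)  (w -3, c 11, <D> = A^-7 + A^-3 + A - A^9)
V(D4) = t^(-7/2) - t^(-5/2) + t^(-3/2) - 2t^(-1/2) - t^(3/2)  (w -1, c 9, <D> = A^-9 + 2A^-1 - A^3 + A^7 - A^11)
why: V(t) takes 3 values over 4 diagrams, fixing the grouping


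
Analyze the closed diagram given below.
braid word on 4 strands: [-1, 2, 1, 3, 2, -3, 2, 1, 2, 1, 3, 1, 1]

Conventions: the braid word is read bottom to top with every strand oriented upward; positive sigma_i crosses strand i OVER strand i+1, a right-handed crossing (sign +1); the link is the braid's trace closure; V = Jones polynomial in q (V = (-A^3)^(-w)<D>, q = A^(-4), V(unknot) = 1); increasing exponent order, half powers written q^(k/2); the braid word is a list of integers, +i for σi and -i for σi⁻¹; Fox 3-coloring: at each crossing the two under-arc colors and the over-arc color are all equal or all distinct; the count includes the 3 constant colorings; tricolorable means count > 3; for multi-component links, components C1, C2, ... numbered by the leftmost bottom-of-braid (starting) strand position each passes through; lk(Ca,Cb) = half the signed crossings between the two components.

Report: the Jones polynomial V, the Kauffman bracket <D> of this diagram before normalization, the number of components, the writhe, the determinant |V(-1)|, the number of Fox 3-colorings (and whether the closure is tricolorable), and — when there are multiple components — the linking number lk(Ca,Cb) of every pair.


V = q^3 + q^5 - q^8
<D> = A^-5 - A^7 - A^15 (w = +9)
1 component over 13 crossings, w = +9
9 Fox colorings among 3^13, |V(-1)| = 3: tricolorable
why: w = +9 (over 13 crossings) is diagram-only; (-A^3)^(-9) removes it from V


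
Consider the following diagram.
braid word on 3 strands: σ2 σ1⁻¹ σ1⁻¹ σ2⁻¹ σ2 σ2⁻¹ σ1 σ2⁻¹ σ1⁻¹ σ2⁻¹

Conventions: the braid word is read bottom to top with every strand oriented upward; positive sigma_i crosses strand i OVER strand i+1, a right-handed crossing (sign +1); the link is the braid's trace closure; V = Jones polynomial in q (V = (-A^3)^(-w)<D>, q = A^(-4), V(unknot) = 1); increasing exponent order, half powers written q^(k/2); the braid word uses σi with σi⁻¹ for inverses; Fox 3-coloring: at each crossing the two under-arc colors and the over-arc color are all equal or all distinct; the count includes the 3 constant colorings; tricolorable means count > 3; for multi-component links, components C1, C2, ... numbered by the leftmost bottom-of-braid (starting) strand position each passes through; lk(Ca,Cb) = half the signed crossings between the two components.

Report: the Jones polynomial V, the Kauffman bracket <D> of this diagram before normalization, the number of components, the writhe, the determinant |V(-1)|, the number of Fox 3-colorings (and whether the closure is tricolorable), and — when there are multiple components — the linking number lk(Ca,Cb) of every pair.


Jones polynomial: V(q) = -q^-6 + q^-5 - q^-4 + 2q^-3 - q^-2 + q^-1
<D> = A^-8 - A^-4 + 2 - A^4 + A^8 - A^12; writhe -4
components 1, writhe -4 (10 crossings)
3-colorings: 3 of 3^10, det 7 — not tricolorable
note: the span of V is 5, forcing >= 5 crossings in any diagram


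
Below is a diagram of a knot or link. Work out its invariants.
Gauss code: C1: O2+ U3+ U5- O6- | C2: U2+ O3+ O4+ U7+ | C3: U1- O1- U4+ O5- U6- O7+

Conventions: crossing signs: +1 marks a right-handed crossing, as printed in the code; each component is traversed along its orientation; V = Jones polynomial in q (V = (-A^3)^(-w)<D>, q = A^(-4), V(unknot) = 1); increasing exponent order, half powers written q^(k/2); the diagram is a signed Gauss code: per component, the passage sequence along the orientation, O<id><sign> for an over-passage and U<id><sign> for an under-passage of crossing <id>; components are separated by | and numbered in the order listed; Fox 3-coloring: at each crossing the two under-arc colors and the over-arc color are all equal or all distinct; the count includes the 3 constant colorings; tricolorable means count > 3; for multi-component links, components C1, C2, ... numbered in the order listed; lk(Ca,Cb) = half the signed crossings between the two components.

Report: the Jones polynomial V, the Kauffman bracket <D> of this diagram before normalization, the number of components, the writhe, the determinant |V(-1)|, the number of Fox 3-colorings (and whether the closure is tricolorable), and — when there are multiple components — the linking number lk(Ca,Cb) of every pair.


V(q) = 2 + q^2 + q^4
bracket: -A^-13 - A^-5 - 2A^3, w = +1
3 components, writhe +1, over 7 crossings
lk(C1,C2) = +1
linking number lk(C1,C3) = -1
lk(C2,C3): +1
det 4, colorings 3 of 3^7 — not tricolorable
observation: w = +1 shifts under R1 moves; the (-A^3)^(-1) factor cancels that in V


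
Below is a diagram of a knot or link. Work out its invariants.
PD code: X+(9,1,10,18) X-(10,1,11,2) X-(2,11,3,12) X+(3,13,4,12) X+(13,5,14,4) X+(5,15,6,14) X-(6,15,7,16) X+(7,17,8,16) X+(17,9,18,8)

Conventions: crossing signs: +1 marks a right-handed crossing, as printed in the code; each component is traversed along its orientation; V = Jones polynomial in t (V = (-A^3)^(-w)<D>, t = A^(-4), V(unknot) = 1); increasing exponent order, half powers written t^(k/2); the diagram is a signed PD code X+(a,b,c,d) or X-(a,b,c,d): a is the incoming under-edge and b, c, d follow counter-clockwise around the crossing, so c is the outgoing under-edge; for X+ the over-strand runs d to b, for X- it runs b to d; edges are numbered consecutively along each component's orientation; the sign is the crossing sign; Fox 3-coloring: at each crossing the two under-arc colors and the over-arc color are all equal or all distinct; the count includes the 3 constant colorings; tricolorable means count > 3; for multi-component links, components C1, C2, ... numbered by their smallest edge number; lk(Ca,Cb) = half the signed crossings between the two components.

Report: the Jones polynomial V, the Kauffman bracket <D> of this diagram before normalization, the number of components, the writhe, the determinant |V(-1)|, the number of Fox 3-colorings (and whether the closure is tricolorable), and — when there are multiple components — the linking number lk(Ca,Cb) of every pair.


V = t + t^3 - t^4
<D> = A^-7 - A^-3 - A^5 (w = +3)
1 component over 9 crossings, w = +3
9 Fox colorings among 3^9, |V(-1)| = 3: tricolorable
why: w = +3 (over 9 crossings) is diagram-only; (-A^3)^(-3) removes it from V


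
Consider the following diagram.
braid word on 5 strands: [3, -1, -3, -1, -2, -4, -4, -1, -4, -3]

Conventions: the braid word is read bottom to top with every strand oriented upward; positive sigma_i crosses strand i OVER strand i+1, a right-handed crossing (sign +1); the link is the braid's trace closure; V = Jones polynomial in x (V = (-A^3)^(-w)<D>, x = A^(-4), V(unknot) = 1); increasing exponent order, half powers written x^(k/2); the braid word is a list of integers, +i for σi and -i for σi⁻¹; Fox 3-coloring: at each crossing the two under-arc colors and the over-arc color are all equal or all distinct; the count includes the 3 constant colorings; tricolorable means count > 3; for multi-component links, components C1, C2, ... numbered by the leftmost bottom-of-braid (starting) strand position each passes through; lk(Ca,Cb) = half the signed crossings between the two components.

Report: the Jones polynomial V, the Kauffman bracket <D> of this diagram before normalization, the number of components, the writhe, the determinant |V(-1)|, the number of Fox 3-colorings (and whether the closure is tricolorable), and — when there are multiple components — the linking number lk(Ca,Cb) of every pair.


V(x) = x^-8 - 2x^-7 + x^-6 - 2x^-5 + 2x^-4 + x^-2
bracket: A^-16 + 2A^-8 - 2A^-4 + 1 - 2A^4 + A^8, w = -8
1 component, writhe -8, over 10 crossings
det 9, colorings 27 of 3^10 — tricolorable
observation: V spans 6 powers of x: at least 6 crossings in any diagram
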